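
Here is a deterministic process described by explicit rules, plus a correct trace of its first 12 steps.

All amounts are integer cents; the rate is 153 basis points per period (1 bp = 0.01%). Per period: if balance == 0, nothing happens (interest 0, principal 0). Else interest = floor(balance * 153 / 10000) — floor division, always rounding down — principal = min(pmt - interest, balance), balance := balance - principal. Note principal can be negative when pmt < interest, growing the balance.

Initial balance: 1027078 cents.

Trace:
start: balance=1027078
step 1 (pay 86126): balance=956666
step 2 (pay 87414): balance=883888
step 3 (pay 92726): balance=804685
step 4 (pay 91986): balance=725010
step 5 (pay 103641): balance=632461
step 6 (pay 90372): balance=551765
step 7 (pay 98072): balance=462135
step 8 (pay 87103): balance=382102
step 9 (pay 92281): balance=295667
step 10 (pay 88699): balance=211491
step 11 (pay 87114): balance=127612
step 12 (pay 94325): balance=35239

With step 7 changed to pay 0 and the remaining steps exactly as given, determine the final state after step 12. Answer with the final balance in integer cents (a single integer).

141047

(re-executing from step 7 with the substitution; state before step 7: balance=551765)
step 7 (pay 0): balance=560207
step 8 (pay 87103): balance=481675
step 9 (pay 92281): balance=396763
step 10 (pay 88699): balance=314134
step 11 (pay 87114): balance=231826
step 12 (pay 94325): balance=141047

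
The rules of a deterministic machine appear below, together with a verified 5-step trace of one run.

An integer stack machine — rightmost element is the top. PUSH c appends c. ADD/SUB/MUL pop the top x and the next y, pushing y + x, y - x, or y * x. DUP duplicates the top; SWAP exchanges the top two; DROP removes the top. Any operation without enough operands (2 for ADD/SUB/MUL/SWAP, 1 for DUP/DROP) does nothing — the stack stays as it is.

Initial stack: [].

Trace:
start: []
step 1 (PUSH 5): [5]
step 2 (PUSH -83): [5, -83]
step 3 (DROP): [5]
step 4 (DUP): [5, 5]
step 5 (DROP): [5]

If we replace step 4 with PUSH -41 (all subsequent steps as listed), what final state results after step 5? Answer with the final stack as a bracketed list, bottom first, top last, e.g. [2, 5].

[5]

(re-executing from step 4 with the substitution; state before step 4: [5])
step 4 (PUSH -41): [5, -41]
step 5 (DROP): [5]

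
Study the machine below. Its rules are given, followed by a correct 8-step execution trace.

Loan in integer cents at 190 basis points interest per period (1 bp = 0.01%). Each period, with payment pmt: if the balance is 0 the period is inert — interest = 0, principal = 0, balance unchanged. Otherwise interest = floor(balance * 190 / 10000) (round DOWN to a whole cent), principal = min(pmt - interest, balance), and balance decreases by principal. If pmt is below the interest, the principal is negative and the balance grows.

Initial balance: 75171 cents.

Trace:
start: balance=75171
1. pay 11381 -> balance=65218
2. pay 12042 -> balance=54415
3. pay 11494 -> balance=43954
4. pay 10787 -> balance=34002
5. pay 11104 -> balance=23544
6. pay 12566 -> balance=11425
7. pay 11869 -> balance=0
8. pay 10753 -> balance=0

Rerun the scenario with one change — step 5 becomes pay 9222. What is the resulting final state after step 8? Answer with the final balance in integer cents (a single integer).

(re-executing from step 5 with the substitution; state before step 5: balance=34002)
5. pay 9222 -> balance=25426
6. pay 12566 -> balance=13343
7. pay 11869 -> balance=1727
8. pay 10753 -> balance=0

0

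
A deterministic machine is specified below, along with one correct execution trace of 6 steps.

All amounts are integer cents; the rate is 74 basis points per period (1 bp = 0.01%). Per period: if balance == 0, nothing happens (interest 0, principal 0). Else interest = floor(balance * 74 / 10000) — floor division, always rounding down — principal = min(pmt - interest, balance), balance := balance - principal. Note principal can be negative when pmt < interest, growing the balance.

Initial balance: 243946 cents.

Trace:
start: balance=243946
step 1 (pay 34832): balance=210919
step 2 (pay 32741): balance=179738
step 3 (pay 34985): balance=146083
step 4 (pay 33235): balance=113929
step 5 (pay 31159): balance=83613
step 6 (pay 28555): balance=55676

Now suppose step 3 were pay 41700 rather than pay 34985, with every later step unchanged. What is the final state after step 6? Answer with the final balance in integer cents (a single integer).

48811

(re-executing from step 3 with the substitution; state before step 3: balance=179738)
step 3 (pay 41700): balance=139368
step 4 (pay 33235): balance=107164
step 5 (pay 31159): balance=76798
step 6 (pay 28555): balance=48811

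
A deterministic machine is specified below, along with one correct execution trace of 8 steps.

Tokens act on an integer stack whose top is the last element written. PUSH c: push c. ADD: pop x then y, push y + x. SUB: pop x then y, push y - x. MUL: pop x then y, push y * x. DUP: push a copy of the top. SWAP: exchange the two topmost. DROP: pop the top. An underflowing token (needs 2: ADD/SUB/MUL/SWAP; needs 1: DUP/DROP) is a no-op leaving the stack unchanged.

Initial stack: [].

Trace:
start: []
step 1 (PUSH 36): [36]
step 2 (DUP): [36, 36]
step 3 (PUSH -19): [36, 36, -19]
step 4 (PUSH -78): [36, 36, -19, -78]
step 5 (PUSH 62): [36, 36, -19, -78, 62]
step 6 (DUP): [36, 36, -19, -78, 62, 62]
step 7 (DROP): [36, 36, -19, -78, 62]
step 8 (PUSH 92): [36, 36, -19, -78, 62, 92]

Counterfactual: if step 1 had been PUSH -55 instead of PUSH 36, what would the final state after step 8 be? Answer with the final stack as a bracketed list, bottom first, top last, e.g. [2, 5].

[-55, -55, -19, -78, 62, 92]

(re-executing from step 1 with the substitution; state before step 1: [])
step 1 (PUSH -55): [-55]
step 2 (DUP): [-55, -55]
step 3 (PUSH -19): [-55, -55, -19]
step 4 (PUSH -78): [-55, -55, -19, -78]
step 5 (PUSH 62): [-55, -55, -19, -78, 62]
step 6 (DUP): [-55, -55, -19, -78, 62, 62]
step 7 (DROP): [-55, -55, -19, -78, 62]
step 8 (PUSH 92): [-55, -55, -19, -78, 62, 92]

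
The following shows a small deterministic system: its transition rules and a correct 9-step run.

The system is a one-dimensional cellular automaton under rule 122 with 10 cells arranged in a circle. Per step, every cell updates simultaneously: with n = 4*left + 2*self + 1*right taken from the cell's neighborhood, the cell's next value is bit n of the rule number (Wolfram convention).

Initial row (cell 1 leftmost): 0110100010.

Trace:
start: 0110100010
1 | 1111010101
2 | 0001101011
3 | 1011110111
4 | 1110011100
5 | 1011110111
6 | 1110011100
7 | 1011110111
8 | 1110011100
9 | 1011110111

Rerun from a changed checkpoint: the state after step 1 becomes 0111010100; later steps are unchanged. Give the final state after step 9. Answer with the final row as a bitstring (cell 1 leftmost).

1000111111

state after step 1 := 0111010100
2 | 1101101010
3 | 1111110101
4 | 0000011011
5 | 1000111111
6 | 1101100000
7 | 1111110001
8 | 0000011011
9 | 1000111111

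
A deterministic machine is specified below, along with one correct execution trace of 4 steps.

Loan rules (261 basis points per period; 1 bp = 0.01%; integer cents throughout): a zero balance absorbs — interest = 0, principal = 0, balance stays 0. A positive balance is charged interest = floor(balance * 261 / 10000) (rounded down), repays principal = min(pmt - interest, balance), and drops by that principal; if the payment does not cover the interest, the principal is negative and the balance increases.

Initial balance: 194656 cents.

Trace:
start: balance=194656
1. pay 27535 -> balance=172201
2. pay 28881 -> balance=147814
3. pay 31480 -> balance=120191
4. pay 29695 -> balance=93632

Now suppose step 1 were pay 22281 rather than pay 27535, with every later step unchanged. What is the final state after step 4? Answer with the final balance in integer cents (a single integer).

99309

(re-executing from step 1 with the substitution; state before step 1: balance=194656)
1. pay 22281 -> balance=177455
2. pay 28881 -> balance=153205
3. pay 31480 -> balance=125723
4. pay 29695 -> balance=99309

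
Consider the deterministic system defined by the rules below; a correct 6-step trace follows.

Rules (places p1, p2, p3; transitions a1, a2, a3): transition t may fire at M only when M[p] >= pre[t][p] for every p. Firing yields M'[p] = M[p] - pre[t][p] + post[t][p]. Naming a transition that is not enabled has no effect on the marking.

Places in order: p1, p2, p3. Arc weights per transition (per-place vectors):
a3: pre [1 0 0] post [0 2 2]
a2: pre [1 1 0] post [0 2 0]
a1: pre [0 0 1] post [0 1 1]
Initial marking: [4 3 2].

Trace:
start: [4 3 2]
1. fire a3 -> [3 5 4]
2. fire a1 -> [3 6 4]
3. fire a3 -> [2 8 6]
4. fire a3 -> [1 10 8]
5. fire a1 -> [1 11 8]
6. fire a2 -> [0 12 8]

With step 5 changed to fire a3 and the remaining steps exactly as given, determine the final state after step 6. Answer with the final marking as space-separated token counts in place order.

0 12 10

(re-executing from step 5 with the substitution; state before step 5: [1 10 8])
5. fire a3 -> [0 12 10]
6. fire a2 -> [0 12 10]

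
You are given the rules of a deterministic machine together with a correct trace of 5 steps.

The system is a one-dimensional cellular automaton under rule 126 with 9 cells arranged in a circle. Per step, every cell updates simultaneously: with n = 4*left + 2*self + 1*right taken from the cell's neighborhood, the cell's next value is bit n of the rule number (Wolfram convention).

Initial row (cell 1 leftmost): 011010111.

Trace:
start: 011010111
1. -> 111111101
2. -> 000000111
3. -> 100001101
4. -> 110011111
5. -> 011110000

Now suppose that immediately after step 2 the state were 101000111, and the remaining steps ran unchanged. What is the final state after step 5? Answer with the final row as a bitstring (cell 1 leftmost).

state after step 2 := 101000111
3. -> 111101100
4. -> 100111111
5. -> 111100000

111100000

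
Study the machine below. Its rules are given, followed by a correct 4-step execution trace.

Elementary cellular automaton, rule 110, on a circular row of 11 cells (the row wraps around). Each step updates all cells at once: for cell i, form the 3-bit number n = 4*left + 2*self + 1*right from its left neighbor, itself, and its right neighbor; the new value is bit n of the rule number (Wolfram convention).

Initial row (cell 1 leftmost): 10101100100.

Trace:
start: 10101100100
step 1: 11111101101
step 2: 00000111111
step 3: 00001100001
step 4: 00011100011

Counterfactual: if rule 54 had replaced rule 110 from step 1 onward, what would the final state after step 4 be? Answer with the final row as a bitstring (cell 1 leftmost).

(re-executing steps 1..4 under rule 54; state before step 1: 10101100100)
step 1: 11110011111
step 2: 00001100000
step 3: 00010010000
step 4: 00111111000

00111111000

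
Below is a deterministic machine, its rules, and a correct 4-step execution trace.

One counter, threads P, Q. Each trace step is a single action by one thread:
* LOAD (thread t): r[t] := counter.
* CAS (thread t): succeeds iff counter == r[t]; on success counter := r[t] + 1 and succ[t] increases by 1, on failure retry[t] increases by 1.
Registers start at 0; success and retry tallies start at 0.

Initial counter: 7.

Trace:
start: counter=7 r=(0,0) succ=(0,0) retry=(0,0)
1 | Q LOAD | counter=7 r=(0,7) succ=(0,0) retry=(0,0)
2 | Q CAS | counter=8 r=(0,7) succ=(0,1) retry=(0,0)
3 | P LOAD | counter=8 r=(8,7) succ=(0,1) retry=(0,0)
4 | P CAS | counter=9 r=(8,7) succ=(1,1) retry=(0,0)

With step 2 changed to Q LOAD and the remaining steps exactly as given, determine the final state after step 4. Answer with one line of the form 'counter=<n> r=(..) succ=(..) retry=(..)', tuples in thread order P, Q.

(re-executing from step 2 with the substitution; state before step 2: counter=7 r=(0,7) succ=(0,0) retry=(0,0))
2 | Q LOAD | counter=7 r=(0,7) succ=(0,0) retry=(0,0)
3 | P LOAD | counter=7 r=(7,7) succ=(0,0) retry=(0,0)
4 | P CAS | counter=8 r=(7,7) succ=(1,0) retry=(0,0)

counter=8 r=(7,7) succ=(1,0) retry=(0,0)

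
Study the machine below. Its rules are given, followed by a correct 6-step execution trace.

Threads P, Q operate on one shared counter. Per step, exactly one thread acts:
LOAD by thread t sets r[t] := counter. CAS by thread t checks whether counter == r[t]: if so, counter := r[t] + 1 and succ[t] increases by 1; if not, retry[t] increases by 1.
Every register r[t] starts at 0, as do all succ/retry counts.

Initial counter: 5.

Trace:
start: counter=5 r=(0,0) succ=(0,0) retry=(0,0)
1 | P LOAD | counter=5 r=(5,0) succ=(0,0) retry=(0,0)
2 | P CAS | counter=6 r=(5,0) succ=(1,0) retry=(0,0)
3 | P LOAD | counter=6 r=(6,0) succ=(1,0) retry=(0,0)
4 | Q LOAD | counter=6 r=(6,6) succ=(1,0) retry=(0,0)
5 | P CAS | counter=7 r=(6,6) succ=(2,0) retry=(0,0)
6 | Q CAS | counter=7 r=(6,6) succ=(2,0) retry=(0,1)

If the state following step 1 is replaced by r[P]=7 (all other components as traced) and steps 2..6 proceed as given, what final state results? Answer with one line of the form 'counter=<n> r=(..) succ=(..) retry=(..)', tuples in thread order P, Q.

counter=6 r=(5,5) succ=(1,0) retry=(1,1)

state after step 1 := counter=5 r=(7,0) succ=(0,0) retry=(0,0)
2 | P CAS | counter=5 r=(7,0) succ=(0,0) retry=(1,0)
3 | P LOAD | counter=5 r=(5,0) succ=(0,0) retry=(1,0)
4 | Q LOAD | counter=5 r=(5,5) succ=(0,0) retry=(1,0)
5 | P CAS | counter=6 r=(5,5) succ=(1,0) retry=(1,0)
6 | Q CAS | counter=6 r=(5,5) succ=(1,0) retry=(1,1)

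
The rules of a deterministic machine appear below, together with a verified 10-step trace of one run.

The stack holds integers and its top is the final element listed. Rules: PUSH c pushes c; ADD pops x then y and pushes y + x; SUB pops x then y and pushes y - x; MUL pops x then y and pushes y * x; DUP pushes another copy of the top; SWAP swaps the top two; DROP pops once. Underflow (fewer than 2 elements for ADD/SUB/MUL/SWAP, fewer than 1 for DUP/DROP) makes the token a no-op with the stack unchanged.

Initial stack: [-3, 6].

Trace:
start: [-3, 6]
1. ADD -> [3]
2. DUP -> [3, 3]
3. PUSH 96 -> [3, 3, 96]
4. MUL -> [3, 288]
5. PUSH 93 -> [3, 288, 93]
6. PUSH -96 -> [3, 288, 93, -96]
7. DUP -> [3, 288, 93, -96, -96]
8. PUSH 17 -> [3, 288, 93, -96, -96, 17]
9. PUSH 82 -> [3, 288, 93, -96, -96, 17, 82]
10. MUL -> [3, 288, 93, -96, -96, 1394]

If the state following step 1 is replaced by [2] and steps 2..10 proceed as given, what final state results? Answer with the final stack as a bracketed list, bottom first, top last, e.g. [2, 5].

state after step 1 := [2]
2. DUP -> [2, 2]
3. PUSH 96 -> [2, 2, 96]
4. MUL -> [2, 192]
5. PUSH 93 -> [2, 192, 93]
6. PUSH -96 -> [2, 192, 93, -96]
7. DUP -> [2, 192, 93, -96, -96]
8. PUSH 17 -> [2, 192, 93, -96, -96, 17]
9. PUSH 82 -> [2, 192, 93, -96, -96, 17, 82]
10. MUL -> [2, 192, 93, -96, -96, 1394]

[2, 192, 93, -96, -96, 1394]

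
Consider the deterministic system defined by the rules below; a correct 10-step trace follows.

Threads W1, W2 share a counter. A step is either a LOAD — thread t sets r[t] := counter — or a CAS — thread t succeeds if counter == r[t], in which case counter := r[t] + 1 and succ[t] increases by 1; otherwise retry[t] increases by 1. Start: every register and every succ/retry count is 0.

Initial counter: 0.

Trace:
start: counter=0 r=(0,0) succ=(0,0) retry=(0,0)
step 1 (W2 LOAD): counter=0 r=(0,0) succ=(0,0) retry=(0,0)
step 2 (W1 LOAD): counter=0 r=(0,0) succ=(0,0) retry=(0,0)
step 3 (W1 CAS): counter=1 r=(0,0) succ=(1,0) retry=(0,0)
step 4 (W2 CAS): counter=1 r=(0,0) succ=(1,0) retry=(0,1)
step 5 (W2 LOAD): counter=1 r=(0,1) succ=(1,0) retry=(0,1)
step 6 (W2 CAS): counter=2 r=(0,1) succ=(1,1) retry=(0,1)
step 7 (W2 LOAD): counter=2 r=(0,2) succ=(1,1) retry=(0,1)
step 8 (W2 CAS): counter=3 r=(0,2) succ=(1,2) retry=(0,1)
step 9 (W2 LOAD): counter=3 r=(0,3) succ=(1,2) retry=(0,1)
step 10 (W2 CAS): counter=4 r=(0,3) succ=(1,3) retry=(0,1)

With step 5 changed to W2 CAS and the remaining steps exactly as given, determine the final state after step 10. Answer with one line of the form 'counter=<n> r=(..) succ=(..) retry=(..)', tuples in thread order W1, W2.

(re-executing from step 5 with the substitution; state before step 5: counter=1 r=(0,0) succ=(1,0) retry=(0,1))
step 5 (W2 CAS): counter=1 r=(0,0) succ=(1,0) retry=(0,2)
step 6 (W2 CAS): counter=1 r=(0,0) succ=(1,0) retry=(0,3)
step 7 (W2 LOAD): counter=1 r=(0,1) succ=(1,0) retry=(0,3)
step 8 (W2 CAS): counter=2 r=(0,1) succ=(1,1) retry=(0,3)
step 9 (W2 LOAD): counter=2 r=(0,2) succ=(1,1) retry=(0,3)
step 10 (W2 CAS): counter=3 r=(0,2) succ=(1,2) retry=(0,3)

counter=3 r=(0,2) succ=(1,2) retry=(0,3)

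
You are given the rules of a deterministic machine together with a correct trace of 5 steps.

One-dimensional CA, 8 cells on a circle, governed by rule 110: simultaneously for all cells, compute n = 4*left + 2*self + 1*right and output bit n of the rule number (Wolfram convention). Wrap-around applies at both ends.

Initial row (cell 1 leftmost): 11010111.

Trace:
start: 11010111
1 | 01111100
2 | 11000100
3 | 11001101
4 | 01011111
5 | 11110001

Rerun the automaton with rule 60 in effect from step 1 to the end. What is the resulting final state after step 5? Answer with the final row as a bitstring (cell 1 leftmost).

(re-executing steps 1..5 under rule 60; state before step 1: 11010111)
1 | 00111100
2 | 00100010
3 | 00110011
4 | 10101010
5 | 11111111

11111111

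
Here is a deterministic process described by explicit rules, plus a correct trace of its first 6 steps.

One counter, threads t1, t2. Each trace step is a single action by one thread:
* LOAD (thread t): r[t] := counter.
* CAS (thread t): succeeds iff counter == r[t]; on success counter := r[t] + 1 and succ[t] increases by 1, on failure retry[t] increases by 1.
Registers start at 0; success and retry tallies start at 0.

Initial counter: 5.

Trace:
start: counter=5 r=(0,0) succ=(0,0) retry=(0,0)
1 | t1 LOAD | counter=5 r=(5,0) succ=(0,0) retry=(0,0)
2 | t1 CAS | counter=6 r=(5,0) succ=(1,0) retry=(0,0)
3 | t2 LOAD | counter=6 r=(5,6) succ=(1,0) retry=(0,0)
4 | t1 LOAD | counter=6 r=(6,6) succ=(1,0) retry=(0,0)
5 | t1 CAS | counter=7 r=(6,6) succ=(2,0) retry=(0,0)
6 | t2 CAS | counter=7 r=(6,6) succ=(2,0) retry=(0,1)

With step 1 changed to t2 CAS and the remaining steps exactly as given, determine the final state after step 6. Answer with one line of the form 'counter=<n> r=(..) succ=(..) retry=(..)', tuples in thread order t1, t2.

(re-executing from step 1 with the substitution; state before step 1: counter=5 r=(0,0) succ=(0,0) retry=(0,0))
1 | t2 CAS | counter=5 r=(0,0) succ=(0,0) retry=(0,1)
2 | t1 CAS | counter=5 r=(0,0) succ=(0,0) retry=(1,1)
3 | t2 LOAD | counter=5 r=(0,5) succ=(0,0) retry=(1,1)
4 | t1 LOAD | counter=5 r=(5,5) succ=(0,0) retry=(1,1)
5 | t1 CAS | counter=6 r=(5,5) succ=(1,0) retry=(1,1)
6 | t2 CAS | counter=6 r=(5,5) succ=(1,0) retry=(1,2)

counter=6 r=(5,5) succ=(1,0) retry=(1,2)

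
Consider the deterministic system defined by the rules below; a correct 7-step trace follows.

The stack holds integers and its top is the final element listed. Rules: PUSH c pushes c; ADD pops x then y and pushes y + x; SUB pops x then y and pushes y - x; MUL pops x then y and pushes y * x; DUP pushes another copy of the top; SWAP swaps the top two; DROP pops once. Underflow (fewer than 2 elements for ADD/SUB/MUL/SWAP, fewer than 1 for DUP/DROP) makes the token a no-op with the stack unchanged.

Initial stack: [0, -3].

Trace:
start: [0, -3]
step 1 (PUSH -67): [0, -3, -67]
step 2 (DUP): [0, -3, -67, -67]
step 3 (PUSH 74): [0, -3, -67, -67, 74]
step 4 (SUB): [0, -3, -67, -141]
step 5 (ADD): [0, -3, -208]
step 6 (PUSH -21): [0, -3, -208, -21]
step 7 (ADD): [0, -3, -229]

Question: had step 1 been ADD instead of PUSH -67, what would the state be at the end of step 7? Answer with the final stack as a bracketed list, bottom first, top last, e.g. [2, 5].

(re-executing from step 1 with the substitution; state before step 1: [0, -3])
step 1 (ADD): [-3]
step 2 (DUP): [-3, -3]
step 3 (PUSH 74): [-3, -3, 74]
step 4 (SUB): [-3, -77]
step 5 (ADD): [-80]
step 6 (PUSH -21): [-80, -21]
step 7 (ADD): [-101]

[-101]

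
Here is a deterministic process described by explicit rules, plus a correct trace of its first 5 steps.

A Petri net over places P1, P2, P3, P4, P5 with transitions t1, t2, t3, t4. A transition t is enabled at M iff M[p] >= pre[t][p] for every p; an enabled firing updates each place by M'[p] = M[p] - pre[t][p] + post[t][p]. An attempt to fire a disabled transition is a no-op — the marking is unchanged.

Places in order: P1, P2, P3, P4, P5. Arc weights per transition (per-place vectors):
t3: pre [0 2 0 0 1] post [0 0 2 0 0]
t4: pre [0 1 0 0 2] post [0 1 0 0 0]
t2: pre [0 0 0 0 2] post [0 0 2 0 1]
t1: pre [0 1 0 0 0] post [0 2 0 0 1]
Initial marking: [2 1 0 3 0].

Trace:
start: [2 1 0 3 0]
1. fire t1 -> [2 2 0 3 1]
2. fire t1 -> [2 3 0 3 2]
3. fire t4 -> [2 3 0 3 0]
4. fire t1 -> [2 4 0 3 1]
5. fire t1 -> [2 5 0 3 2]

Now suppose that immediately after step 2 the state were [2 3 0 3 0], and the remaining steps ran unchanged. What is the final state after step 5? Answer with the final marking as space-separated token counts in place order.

2 5 0 3 2

state after step 2 := [2 3 0 3 0]
3. fire t4 -> [2 3 0 3 0]
4. fire t1 -> [2 4 0 3 1]
5. fire t1 -> [2 5 0 3 2]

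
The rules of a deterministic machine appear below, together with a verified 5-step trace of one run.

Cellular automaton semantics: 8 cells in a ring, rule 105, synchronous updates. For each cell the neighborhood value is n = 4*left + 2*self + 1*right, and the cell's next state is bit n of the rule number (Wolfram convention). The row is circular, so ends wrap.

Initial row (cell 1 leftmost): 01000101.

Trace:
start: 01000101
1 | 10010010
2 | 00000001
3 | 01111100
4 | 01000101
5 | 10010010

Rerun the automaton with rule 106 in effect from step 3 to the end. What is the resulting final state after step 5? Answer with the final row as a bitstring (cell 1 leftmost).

00001000

(re-executing steps 3..5 under rule 106; state before step 3: 00000001)
3 | 00000010
4 | 00000100
5 | 00001000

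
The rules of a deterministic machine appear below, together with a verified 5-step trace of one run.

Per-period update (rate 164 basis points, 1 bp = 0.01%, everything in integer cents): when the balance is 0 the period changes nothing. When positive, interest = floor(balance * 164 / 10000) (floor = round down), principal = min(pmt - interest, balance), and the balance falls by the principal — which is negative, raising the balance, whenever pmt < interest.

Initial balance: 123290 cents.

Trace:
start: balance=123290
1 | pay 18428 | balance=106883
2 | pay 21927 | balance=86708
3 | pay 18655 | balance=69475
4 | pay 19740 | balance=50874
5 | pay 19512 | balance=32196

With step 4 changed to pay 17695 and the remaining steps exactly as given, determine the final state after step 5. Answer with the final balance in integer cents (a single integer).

34274

(re-executing from step 4 with the substitution; state before step 4: balance=69475)
4 | pay 17695 | balance=52919
5 | pay 19512 | balance=34274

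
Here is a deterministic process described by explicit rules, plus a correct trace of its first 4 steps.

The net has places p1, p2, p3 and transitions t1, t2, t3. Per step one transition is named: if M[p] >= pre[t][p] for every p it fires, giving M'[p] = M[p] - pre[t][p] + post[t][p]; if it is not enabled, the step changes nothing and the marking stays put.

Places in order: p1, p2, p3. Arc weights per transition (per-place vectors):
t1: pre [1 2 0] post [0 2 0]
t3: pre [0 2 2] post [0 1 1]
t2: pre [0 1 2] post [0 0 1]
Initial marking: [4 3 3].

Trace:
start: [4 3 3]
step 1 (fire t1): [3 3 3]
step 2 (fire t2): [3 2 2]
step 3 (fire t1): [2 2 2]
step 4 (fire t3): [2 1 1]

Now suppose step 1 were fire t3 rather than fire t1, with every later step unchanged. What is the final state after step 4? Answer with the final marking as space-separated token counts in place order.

(re-executing from step 1 with the substitution; state before step 1: [4 3 3])
step 1 (fire t3): [4 2 2]
step 2 (fire t2): [4 1 1]
step 3 (fire t1): [4 1 1]
step 4 (fire t3): [4 1 1]

4 1 1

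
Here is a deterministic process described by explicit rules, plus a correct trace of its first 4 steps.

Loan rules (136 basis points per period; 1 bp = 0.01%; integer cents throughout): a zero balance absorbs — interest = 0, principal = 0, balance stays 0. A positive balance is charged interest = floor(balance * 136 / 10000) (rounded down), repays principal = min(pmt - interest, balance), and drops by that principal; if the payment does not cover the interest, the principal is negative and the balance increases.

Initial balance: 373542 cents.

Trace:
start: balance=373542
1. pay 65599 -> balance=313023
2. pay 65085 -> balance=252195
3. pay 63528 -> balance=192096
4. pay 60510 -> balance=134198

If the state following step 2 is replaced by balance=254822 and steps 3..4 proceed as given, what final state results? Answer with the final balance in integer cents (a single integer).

136897

state after step 2 := balance=254822
3. pay 63528 -> balance=194759
4. pay 60510 -> balance=136897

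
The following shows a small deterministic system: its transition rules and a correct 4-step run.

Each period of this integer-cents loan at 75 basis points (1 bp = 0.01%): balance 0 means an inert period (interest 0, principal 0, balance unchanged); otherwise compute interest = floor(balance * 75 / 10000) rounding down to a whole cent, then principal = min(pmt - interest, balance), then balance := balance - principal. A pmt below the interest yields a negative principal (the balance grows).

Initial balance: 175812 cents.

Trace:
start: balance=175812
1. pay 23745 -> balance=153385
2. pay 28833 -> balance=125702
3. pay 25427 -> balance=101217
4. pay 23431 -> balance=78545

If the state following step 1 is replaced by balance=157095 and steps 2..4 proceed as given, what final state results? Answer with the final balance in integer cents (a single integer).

82339

state after step 1 := balance=157095
2. pay 28833 -> balance=129440
3. pay 25427 -> balance=104983
4. pay 23431 -> balance=82339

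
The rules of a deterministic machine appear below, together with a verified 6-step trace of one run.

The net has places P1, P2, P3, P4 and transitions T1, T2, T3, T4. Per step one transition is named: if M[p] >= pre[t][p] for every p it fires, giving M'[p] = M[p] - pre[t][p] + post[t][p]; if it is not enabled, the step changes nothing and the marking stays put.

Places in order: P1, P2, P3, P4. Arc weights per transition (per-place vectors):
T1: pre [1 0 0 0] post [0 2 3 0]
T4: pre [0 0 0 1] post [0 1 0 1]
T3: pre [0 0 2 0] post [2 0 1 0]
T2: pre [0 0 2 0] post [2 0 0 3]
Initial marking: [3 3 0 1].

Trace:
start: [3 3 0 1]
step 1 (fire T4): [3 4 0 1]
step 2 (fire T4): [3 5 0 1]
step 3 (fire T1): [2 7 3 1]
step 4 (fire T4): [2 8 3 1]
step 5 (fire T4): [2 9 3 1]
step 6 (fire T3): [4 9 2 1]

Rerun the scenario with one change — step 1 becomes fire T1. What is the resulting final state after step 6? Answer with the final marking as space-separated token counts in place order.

(re-executing from step 1 with the substitution; state before step 1: [3 3 0 1])
step 1 (fire T1): [2 5 3 1]
step 2 (fire T4): [2 6 3 1]
step 3 (fire T1): [1 8 6 1]
step 4 (fire T4): [1 9 6 1]
step 5 (fire T4): [1 10 6 1]
step 6 (fire T3): [3 10 5 1]

3 10 5 1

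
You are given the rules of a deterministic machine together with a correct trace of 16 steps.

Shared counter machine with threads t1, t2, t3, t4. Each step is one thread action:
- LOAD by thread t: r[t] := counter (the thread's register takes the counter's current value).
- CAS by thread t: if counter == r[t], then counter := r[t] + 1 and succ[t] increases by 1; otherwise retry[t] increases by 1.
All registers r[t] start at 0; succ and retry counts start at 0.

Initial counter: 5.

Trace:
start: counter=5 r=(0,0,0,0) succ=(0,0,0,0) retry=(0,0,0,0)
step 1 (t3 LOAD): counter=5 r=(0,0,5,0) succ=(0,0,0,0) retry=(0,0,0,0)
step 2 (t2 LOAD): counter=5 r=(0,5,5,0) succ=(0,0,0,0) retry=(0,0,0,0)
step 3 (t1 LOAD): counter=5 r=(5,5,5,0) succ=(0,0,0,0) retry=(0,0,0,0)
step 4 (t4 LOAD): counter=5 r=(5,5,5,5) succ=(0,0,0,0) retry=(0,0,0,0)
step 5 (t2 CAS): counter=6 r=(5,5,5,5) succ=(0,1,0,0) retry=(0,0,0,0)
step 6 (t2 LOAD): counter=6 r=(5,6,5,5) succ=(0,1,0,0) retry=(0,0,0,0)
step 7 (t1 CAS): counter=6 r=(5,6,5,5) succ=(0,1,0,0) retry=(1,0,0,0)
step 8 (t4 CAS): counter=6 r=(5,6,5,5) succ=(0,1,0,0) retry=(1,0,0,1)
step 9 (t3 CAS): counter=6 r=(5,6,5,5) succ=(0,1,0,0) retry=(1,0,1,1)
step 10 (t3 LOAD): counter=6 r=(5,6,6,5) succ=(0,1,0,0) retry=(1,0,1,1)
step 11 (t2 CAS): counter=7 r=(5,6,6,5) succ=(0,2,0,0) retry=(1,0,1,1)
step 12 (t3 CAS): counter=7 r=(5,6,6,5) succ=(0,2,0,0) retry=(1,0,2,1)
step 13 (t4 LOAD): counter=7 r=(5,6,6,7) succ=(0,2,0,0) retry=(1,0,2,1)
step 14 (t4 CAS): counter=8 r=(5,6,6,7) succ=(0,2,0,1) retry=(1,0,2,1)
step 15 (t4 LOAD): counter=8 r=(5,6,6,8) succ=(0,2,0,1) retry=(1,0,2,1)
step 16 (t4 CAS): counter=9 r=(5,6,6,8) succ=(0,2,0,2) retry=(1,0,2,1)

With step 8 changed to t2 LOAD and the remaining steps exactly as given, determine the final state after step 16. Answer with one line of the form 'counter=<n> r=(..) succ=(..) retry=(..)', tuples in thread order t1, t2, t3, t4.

(re-executing from step 8 with the substitution; state before step 8: counter=6 r=(5,6,5,5) succ=(0,1,0,0) retry=(1,0,0,0))
step 8 (t2 LOAD): counter=6 r=(5,6,5,5) succ=(0,1,0,0) retry=(1,0,0,0)
step 9 (t3 CAS): counter=6 r=(5,6,5,5) succ=(0,1,0,0) retry=(1,0,1,0)
step 10 (t3 LOAD): counter=6 r=(5,6,6,5) succ=(0,1,0,0) retry=(1,0,1,0)
step 11 (t2 CAS): counter=7 r=(5,6,6,5) succ=(0,2,0,0) retry=(1,0,1,0)
step 12 (t3 CAS): counter=7 r=(5,6,6,5) succ=(0,2,0,0) retry=(1,0,2,0)
step 13 (t4 LOAD): counter=7 r=(5,6,6,7) succ=(0,2,0,0) retry=(1,0,2,0)
step 14 (t4 CAS): counter=8 r=(5,6,6,7) succ=(0,2,0,1) retry=(1,0,2,0)
step 15 (t4 LOAD): counter=8 r=(5,6,6,8) succ=(0,2,0,1) retry=(1,0,2,0)
step 16 (t4 CAS): counter=9 r=(5,6,6,8) succ=(0,2,0,2) retry=(1,0,2,0)

counter=9 r=(5,6,6,8) succ=(0,2,0,2) retry=(1,0,2,0)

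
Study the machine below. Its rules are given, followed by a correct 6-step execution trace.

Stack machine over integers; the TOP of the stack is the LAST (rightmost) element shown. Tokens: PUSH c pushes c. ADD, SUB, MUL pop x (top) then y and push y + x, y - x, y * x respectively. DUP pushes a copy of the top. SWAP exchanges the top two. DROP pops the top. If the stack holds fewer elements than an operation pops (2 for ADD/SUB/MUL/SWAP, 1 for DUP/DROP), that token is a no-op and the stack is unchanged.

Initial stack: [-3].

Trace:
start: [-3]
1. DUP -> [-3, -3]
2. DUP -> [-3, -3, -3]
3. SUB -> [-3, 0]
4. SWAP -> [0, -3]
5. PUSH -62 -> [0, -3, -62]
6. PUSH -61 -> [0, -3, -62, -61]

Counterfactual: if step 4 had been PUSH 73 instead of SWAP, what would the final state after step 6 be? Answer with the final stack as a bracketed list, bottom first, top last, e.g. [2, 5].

(re-executing from step 4 with the substitution; state before step 4: [-3, 0])
4. PUSH 73 -> [-3, 0, 73]
5. PUSH -62 -> [-3, 0, 73, -62]
6. PUSH -61 -> [-3, 0, 73, -62, -61]

[-3, 0, 73, -62, -61]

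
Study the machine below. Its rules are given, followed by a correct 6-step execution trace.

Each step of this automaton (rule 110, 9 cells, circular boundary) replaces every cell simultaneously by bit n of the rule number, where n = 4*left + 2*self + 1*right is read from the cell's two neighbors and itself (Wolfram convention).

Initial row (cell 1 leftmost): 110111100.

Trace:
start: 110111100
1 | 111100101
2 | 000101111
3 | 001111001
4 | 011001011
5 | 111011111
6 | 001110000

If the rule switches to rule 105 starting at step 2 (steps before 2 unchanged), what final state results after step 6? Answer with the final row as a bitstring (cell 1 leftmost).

(re-executing steps 2..6 under rule 105; state before step 2: 111100101)
2 | 000100011
3 | 010001011
4 | 100100111
5 | 100000100
6 | 001110000

001110000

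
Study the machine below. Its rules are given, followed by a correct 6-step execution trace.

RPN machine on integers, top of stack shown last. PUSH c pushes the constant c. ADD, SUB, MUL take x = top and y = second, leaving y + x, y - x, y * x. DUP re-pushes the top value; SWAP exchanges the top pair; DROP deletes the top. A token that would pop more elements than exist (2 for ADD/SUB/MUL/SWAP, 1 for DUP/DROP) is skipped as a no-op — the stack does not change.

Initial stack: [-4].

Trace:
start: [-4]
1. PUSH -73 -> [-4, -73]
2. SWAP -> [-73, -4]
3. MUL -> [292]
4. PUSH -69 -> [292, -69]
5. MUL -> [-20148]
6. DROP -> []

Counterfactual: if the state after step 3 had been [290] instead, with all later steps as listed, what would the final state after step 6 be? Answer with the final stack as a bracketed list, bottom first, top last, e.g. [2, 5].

[]

state after step 3 := [290]
4. PUSH -69 -> [290, -69]
5. MUL -> [-20010]
6. DROP -> []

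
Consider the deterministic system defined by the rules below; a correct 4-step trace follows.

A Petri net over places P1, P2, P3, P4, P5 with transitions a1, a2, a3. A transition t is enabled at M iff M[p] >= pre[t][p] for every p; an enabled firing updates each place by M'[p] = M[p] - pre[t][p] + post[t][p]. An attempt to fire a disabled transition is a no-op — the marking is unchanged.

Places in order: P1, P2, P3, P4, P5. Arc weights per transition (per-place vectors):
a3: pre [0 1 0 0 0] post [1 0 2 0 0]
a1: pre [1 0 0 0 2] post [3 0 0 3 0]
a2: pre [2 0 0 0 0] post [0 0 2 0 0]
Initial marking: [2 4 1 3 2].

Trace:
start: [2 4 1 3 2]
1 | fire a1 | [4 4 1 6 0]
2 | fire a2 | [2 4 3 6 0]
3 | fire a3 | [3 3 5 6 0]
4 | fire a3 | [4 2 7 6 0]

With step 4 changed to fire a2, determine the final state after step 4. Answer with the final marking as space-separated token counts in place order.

1 3 7 6 0

(re-executing from step 4 with the substitution; state before step 4: [3 3 5 6 0])
4 | fire a2 | [1 3 7 6 0]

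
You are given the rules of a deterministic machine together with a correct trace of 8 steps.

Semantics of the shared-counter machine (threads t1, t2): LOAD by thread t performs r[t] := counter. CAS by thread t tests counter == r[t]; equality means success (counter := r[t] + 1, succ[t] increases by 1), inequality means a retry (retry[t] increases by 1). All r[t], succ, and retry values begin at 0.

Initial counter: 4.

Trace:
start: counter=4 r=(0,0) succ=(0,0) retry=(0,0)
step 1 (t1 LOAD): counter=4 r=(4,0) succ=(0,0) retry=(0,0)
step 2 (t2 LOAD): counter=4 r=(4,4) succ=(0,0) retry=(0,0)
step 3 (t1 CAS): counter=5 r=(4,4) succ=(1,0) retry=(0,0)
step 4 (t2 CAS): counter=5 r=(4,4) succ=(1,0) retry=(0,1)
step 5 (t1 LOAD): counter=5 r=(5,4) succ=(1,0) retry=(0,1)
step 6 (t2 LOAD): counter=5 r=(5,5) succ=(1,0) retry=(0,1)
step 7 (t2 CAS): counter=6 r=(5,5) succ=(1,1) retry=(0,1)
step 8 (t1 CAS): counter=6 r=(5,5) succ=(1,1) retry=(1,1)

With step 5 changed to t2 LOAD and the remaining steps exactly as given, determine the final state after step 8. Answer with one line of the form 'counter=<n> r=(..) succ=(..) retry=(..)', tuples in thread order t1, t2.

counter=6 r=(4,5) succ=(1,1) retry=(1,1)

(re-executing from step 5 with the substitution; state before step 5: counter=5 r=(4,4) succ=(1,0) retry=(0,1))
step 5 (t2 LOAD): counter=5 r=(4,5) succ=(1,0) retry=(0,1)
step 6 (t2 LOAD): counter=5 r=(4,5) succ=(1,0) retry=(0,1)
step 7 (t2 CAS): counter=6 r=(4,5) succ=(1,1) retry=(0,1)
step 8 (t1 CAS): counter=6 r=(4,5) succ=(1,1) retry=(1,1)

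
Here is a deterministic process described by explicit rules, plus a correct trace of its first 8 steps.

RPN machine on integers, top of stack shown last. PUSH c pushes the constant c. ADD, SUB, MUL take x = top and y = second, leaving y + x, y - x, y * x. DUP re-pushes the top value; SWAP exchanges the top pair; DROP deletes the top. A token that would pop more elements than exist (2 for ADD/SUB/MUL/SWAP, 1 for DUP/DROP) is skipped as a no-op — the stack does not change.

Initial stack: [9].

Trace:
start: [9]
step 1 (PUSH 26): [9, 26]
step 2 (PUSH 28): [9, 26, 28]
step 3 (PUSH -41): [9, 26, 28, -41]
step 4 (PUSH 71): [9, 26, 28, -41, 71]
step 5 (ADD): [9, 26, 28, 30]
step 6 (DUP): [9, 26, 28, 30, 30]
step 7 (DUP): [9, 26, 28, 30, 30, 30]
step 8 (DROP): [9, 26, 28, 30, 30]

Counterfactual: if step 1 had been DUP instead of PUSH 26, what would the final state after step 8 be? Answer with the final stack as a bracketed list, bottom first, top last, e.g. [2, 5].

(re-executing from step 1 with the substitution; state before step 1: [9])
step 1 (DUP): [9, 9]
step 2 (PUSH 28): [9, 9, 28]
step 3 (PUSH -41): [9, 9, 28, -41]
step 4 (PUSH 71): [9, 9, 28, -41, 71]
step 5 (ADD): [9, 9, 28, 30]
step 6 (DUP): [9, 9, 28, 30, 30]
step 7 (DUP): [9, 9, 28, 30, 30, 30]
step 8 (DROP): [9, 9, 28, 30, 30]

[9, 9, 28, 30, 30]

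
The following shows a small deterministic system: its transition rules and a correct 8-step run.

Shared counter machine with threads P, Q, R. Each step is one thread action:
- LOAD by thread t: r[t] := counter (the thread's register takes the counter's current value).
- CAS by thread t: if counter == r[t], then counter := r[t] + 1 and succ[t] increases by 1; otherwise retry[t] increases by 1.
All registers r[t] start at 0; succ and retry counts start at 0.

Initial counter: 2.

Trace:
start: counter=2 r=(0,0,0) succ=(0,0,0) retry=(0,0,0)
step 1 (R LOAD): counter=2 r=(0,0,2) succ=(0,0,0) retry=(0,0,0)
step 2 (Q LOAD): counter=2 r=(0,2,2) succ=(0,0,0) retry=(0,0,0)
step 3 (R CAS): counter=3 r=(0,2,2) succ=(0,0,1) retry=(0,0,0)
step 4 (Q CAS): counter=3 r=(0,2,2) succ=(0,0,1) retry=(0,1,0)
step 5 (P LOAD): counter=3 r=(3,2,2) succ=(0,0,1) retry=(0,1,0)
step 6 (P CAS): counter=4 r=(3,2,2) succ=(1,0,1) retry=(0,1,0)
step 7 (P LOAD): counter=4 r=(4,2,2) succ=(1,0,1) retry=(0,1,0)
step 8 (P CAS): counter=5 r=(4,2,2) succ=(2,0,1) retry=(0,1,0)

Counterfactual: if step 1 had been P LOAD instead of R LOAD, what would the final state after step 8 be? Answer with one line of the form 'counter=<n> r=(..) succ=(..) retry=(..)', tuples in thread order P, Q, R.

(re-executing from step 1 with the substitution; state before step 1: counter=2 r=(0,0,0) succ=(0,0,0) retry=(0,0,0))
step 1 (P LOAD): counter=2 r=(2,0,0) succ=(0,0,0) retry=(0,0,0)
step 2 (Q LOAD): counter=2 r=(2,2,0) succ=(0,0,0) retry=(0,0,0)
step 3 (R CAS): counter=2 r=(2,2,0) succ=(0,0,0) retry=(0,0,1)
step 4 (Q CAS): counter=3 r=(2,2,0) succ=(0,1,0) retry=(0,0,1)
step 5 (P LOAD): counter=3 r=(3,2,0) succ=(0,1,0) retry=(0,0,1)
step 6 (P CAS): counter=4 r=(3,2,0) succ=(1,1,0) retry=(0,0,1)
step 7 (P LOAD): counter=4 r=(4,2,0) succ=(1,1,0) retry=(0,0,1)
step 8 (P CAS): counter=5 r=(4,2,0) succ=(2,1,0) retry=(0,0,1)

counter=5 r=(4,2,0) succ=(2,1,0) retry=(0,0,1)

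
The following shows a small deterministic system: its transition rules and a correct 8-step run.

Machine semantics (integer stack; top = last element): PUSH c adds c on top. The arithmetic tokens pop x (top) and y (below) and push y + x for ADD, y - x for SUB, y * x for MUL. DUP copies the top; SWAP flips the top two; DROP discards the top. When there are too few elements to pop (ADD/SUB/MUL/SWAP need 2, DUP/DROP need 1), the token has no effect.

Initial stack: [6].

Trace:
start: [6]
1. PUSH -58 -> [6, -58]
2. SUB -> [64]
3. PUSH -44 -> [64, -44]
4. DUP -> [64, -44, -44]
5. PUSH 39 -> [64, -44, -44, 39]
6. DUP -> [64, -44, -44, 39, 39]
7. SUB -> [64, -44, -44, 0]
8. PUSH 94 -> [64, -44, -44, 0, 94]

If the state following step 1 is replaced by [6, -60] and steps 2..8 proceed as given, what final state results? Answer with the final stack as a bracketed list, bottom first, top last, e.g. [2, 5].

[66, -44, -44, 0, 94]

state after step 1 := [6, -60]
2. SUB -> [66]
3. PUSH -44 -> [66, -44]
4. DUP -> [66, -44, -44]
5. PUSH 39 -> [66, -44, -44, 39]
6. DUP -> [66, -44, -44, 39, 39]
7. SUB -> [66, -44, -44, 0]
8. PUSH 94 -> [66, -44, -44, 0, 94]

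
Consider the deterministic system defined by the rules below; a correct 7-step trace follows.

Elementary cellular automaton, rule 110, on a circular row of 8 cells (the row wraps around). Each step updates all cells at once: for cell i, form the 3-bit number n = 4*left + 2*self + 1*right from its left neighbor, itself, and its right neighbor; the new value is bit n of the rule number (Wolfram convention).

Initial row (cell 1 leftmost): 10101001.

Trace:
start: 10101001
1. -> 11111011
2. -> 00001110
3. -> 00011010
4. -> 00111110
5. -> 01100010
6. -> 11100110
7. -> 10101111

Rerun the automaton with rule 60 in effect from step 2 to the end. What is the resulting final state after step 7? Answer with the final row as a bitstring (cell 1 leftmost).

(re-executing steps 2..7 under rule 60; state before step 2: 11111011)
2. -> 00000110
3. -> 00000101
4. -> 10000111
5. -> 01000100
6. -> 01100110
7. -> 01010101

01010101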